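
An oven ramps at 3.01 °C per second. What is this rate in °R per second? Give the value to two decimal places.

The quantity depends on a temperature interval, so only the ratio of degree sizes applies; the offset between the scales is irrelevant.
A change of 1°C is a change of 1.8°R, so 3.01 × 1.8 = 5.42.

5.42 °R/second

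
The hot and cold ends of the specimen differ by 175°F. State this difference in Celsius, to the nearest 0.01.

97.22°C

For a temperature interval the offset drops out; only the factor 5/9 applies.
175 × 5/9 = 97.22.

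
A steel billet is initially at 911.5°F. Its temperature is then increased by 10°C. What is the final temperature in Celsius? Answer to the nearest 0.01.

498.61°C

Initial temperature in Celsius: (911.5 - 32) × 5/9 = 488.6111°C.
Final Celsius temperature: 488.6111 + 10.0000 = 498.6111°C.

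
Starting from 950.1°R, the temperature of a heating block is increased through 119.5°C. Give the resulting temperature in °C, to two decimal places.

374.18°C

Initial temperature in Celsius: (950.1 - 491.67) × 5/9 = 254.6833°C.
Final Celsius temperature: 254.6833 + 119.5000 = 374.1833°C.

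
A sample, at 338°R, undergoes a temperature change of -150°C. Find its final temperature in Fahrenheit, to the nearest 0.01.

Initial temperature in Celsius: (338 - 491.67) × 5/9 = -85.3722°C.
Final Celsius temperature: -85.3722 - 150.0000 = -235.3722°C.
In Fahrenheit: -235.3722 × 1.8 + 32 = -391.67°F.

-391.67°F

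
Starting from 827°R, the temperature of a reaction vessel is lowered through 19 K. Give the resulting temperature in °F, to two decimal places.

Initial temperature in Celsius: (827 - 491.67) × 5/9 = 186.2944°C.
The 19 K change is an interval; Kelvin and Celsius degrees are the same size, so ΔC = -19°C.
Final Celsius temperature: 186.2944 - 19.0000 = 167.2944°C.
In Fahrenheit: 167.2944 × 1.8 + 32 = 333.13°F.

333.13°F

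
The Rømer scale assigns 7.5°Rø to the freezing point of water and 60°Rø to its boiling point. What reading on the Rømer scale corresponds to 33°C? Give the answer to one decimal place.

24.8°Rø

Linearly onto the Rømer scale: 7.5 + (33.0000 / 100) × (60 - 7.5) = 24.8°Rø.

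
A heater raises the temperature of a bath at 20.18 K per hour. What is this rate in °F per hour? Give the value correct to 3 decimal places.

Since only a temperature interval is involved, the additive offset between the scales drops out.
A change of 1 K is a change of 1.8°F, so 20.18 × 1.8 = 36.324.

36.324 °F/hour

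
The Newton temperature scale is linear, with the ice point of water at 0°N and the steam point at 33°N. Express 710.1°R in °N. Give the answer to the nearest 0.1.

40.0°N

First in Celsius: (710.1 - 491.67) × 5/9 = 121.3500°C.
Linearly onto the Newton scale: 0 + (121.3500 / 100) × (33 - 0) = 40.0°N.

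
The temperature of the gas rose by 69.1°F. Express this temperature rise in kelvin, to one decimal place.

38.4 K

Only the scale ratio 5/9 matters for a change in temperature.
69.1 × 5/9 = 38.4.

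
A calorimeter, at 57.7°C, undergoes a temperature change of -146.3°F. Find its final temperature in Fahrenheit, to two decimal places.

-10.44°F

The 146.3°F change is an interval, so only the factor 5/9 applies: -146.3 × 5/9 = -81.2778°C.
Final Celsius temperature: 57.7000 - 81.2778 = -23.5778°C.
In Fahrenheit: -23.5778 × 1.8 + 32 = -10.44°F.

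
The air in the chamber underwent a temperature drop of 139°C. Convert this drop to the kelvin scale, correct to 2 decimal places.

Celsius and kelvin degrees are the same size, so the interval is unchanged: 139.00.

139.00 K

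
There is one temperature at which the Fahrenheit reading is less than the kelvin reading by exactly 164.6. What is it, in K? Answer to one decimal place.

Let K be the kelvin reading. The Fahrenheit reading is F = 1.8·K - 459.67.
Require F - K = -164.6: (0.8)·K - 459.67 = -164.6.
K = (-164.6 + 459.67) / (0.8) = 368.8.

368.8 K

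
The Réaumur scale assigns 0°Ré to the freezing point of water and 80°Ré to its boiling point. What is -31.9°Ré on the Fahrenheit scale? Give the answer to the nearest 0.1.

-39.8°F

Linear interpolation between the fixed points: C = (-31.9 - 0) × 100 / (80 - 0) = -39.8750°C.
Then -39.8750 × 1.8 + 32 = -39.8°F.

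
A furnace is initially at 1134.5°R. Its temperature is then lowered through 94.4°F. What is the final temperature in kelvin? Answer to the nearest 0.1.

577.8 K

Initial temperature in Celsius: (1134.5 - 491.67) × 5/9 = 357.1278°C.
The 94.4°F change is an interval, so only the factor 5/9 applies: -94.4 × 5/9 = -52.4444°C.
Final Celsius temperature: 357.1278 - 52.4444 = 304.6833°C.
In kelvin: 304.6833 + 273.15 = 577.8 K.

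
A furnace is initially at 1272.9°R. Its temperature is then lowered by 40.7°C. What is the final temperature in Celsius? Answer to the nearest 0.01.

393.32°C

Initial temperature in Celsius: (1272.9 - 491.67) × 5/9 = 434.0167°C.
Final Celsius temperature: 434.0167 - 40.7000 = 393.3167°C.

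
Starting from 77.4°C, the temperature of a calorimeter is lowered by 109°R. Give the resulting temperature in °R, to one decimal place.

The 109°R change is an interval, so only the factor 5/9 applies: -109 × 5/9 = -60.5556°C.
Final Celsius temperature: 77.4000 - 60.5556 = 16.8444°C.
In Rankine: 16.8444 × 1.8 + 491.67 = 522.0°R.

522.0°R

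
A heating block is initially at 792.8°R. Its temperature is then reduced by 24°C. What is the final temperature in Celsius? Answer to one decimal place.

143.3°C

Initial temperature in Celsius: (792.8 - 491.67) × 5/9 = 167.2944°C.
Final Celsius temperature: 167.2944 - 24.0000 = 143.2944°C.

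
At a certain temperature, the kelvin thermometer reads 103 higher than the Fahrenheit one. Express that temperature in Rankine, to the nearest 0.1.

Let x be the Fahrenheit reading; then the kelvin reading is 5/9·x + 255.372.
(5/9·x + 255.372) - x = 103  ⇒  (-4/9)·x = -152.372  ⇒  x = 342.8375°F.
In Celsius: (342.8375 - 32) × 5/9 = 172.6875°C.
In Rankine: 172.6875 × 1.8 + 491.67 = 802.5°R.

802.5°R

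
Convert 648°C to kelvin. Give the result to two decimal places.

In kelvin: 648.0000 + 273.15 = 921.15 K.

921.15 K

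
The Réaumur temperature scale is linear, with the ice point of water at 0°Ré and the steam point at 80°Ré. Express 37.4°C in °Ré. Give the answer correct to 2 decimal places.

Linearly onto the Réaumur scale: 0 + (37.4000 / 100) × (80 - 0) = 29.92°Ré.

29.92°Ré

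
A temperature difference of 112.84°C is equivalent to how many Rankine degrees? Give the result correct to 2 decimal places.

203.11°R

An interval of 1°C corresponds to 1.8°R.
112.84 × 1.8 = 203.11.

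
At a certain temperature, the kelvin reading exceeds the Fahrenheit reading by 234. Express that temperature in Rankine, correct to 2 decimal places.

Let x be the Fahrenheit reading; then the kelvin reading is 5/9·x + 255.372.
(5/9·x + 255.372) - x = 234  ⇒  (-4/9)·x = -21.3722  ⇒  x = 48.0875°F.
In Celsius: (48.0875 - 32) × 5/9 = 8.9375°C.
In Rankine: 8.9375 × 1.8 + 491.67 = 507.76°R.

507.76°R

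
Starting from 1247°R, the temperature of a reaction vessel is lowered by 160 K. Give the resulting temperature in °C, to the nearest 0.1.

Initial temperature in Celsius: (1247 - 491.67) × 5/9 = 419.6278°C.
The 160 K change is an interval; Kelvin and Celsius degrees are the same size, so ΔC = -160°C.
Final Celsius temperature: 419.6278 - 160.0000 = 259.6278°C.

259.6°C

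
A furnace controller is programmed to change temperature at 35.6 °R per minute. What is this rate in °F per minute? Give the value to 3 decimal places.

Since only a temperature interval is involved, the additive offset between the scales drops out.
A change of 1°R is a change of 1°F, so 35.6 × 1 = 35.600.

35.600 °F/minute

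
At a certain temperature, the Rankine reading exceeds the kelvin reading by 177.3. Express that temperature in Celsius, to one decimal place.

-51.5°C

Let x be the Rankine reading; then the kelvin reading is 5/9·x.
(5/9·x) - x = -177.3  ⇒  (-4/9)·x = -177.3  ⇒  x = 398.9250°R.
In Celsius: (398.925 - 491.67) × 5/9 = -51.5°C.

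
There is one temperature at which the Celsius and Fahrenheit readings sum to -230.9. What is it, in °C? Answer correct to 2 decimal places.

-93.89°C

Let C be the Celsius reading. The Fahrenheit reading is F = 1.8·C + 32.
Require C + F = -230.9: (2.8)·C + 32 = -230.9.
C = (-230.9 - 32) / (2.8) = -93.89.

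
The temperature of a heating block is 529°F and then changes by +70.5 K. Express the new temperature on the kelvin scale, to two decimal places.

Initial temperature in Celsius: (529 - 32) × 5/9 = 276.1111°C.
The 70.5 K change is an interval; Kelvin and Celsius degrees are the same size, so ΔC = +70.5°C.
Final Celsius temperature: 276.1111 + 70.5000 = 346.6111°C.
In kelvin: 346.6111 + 273.15 = 619.76 K.

619.76 K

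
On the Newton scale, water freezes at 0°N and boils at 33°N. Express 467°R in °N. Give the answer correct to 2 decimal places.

-4.52°N

First in Celsius: (467 - 491.67) × 5/9 = -13.7056°C.
Linearly onto the Newton scale: 0 + (-13.7056 / 100) × (33 - 0) = -4.52°N.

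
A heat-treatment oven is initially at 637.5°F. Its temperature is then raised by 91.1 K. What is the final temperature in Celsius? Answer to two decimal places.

427.49°C

Initial temperature in Celsius: (637.5 - 32) × 5/9 = 336.3889°C.
The 91.1 K change is an interval; Kelvin and Celsius degrees are the same size, so ΔC = +91.1°C.
Final Celsius temperature: 336.3889 + 91.1000 = 427.4889°C.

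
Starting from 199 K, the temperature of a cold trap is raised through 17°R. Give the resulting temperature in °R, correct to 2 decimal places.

375.20°R

Initial temperature in Celsius: 199 - 273.15 = -74.1500°C.
The 17°R change is an interval, so only the factor 5/9 applies: +17 × 5/9 = +9.4444°C.
Final Celsius temperature: -74.1500 + 9.4444 = -64.7056°C.
In Rankine: -64.7056 × 1.8 + 491.67 = 375.20°R.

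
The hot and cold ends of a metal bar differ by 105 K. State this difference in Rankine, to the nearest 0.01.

An interval of 1 K corresponds to 1.8°R.
105 × 1.8 = 189.00.

189.00°R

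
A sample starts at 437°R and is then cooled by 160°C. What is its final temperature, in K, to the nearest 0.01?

Initial temperature in Celsius: (437 - 491.67) × 5/9 = -30.3722°C.
Final Celsius temperature: -30.3722 - 160.0000 = -190.3722°C.
In kelvin: -190.3722 + 273.15 = 82.78 K.

82.78 K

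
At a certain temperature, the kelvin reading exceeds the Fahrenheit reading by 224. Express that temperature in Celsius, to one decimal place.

21.4°C

Let x be the Fahrenheit reading; then the kelvin reading is 5/9·x + 255.372.
(5/9·x + 255.372) - x = 224  ⇒  (-4/9)·x = -31.3722  ⇒  x = 70.5875°F.
In Celsius: (70.5875 - 32) × 5/9 = 21.4°C.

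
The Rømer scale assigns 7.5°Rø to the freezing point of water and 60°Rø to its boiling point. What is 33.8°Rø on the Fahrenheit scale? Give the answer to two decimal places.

122.17°F

Linear interpolation between the fixed points: C = (33.8 - 7.5) × 100 / (60 - 7.5) = 50.0952°C.
Then 50.0952 × 1.8 + 32 = 122.17°F.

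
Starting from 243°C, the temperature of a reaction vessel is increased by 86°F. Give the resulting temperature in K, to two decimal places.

563.93 K

The 86°F change is an interval, so only the factor 5/9 applies: +86 × 5/9 = +47.7778°C.
Final Celsius temperature: 243.0000 + 47.7778 = 290.7778°C.
In kelvin: 290.7778 + 273.15 = 563.93 K.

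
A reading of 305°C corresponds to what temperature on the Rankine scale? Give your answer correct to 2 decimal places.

1040.67°R

In Rankine: 305.0000 × 1.8 + 491.67 = 1040.67°R.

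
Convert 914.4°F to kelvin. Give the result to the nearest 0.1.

763.4 K

In Celsius: (914.4 - 32) × 5/9 = 490.2222°C.
In kelvin: 490.2222 + 273.15 = 763.4 K.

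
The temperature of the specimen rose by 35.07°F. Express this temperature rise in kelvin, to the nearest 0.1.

Only the scale ratio 5/9 matters for a change in temperature.
35.07 × 5/9 = 19.5.

19.5 K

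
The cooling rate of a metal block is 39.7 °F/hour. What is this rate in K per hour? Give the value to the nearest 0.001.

22.056 K/hour

Since only a temperature interval is involved, the additive offset between the scales drops out.
A change of 1°F is a change of 5/9 K, so 39.7 × 5/9 = 22.056.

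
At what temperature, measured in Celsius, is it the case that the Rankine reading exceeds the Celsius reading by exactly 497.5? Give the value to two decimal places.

Let C be the Celsius reading. The Rankine reading is R = 1.8·C + 491.67.
Require R - C = 497.5: (0.8)·C + 491.67 = 497.5.
C = (497.5 - 491.67) / (0.8) = 7.29.

7.29°C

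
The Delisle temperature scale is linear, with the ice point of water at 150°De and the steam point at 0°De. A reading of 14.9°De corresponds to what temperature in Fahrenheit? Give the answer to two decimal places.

Linear interpolation between the fixed points: C = (14.9 - 150) × 100 / (0 - 150) = 90.0667°C.
Then 90.0667 × 1.8 + 32 = 194.12°F.

194.12°F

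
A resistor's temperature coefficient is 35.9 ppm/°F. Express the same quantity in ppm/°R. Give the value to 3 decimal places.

Since only a temperature interval is involved, the additive offset between the scales drops out.
A change of 1°R is a change of 1°F, so per °R the value is 35.9 × 1 = 35.900.

35.900 ppm/°R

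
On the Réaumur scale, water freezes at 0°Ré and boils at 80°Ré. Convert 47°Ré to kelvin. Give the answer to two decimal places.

Linear interpolation between the fixed points: C = (47 - 0) × 100 / (80 - 0) = 58.7500°C.
Then 58.7500 + 273.15 = 331.90 K.

331.90 K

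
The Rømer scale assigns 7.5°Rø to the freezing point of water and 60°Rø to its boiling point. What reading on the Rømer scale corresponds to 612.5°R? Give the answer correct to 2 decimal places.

42.74°Rø

First in Celsius: (612.5 - 491.67) × 5/9 = 67.1278°C.
Linearly onto the Rømer scale: 7.5 + (67.1278 / 100) × (60 - 7.5) = 42.74°Rø.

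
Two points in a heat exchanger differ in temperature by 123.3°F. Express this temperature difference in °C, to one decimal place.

Only the scale ratio 5/9 matters for a change in temperature.
123.3 × 5/9 = 68.5.

68.5°C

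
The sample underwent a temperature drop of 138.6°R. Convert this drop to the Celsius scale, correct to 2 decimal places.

77.00°C

An interval of 1°R corresponds to 5/9°C.
138.6 × 5/9 = 77.00.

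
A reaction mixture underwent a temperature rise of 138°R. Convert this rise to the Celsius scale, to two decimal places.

For a temperature interval the offset drops out; only the factor 5/9 applies.
138 × 5/9 = 76.67.

76.67°C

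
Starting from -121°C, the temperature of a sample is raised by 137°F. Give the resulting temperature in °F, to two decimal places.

-48.80°F

The 137°F change is an interval, so only the factor 5/9 applies: +137 × 5/9 = +76.1111°C.
Final Celsius temperature: -121.0000 + 76.1111 = -44.8889°C.
In Fahrenheit: -44.8889 × 1.8 + 32 = -48.80°F.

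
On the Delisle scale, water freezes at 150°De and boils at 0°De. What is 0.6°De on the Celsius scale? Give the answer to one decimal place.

99.6°C

Linear interpolation between the fixed points: C = (0.6 - 150) × 100 / (0 - 150) = 99.6000°C.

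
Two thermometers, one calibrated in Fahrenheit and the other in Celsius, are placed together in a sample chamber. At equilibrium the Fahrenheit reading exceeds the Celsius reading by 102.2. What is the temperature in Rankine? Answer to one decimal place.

Let x be the Fahrenheit reading; then the Celsius reading is 5/9·x - 17.7778.
(5/9·x - 17.7778) - x = -102.2  ⇒  (-4/9)·x = -84.4222  ⇒  x = 189.9500°F.
In Celsius: (189.95 - 32) × 5/9 = 87.7500°C.
In Rankine: 87.7500 × 1.8 + 491.67 = 649.6°R.

649.6°R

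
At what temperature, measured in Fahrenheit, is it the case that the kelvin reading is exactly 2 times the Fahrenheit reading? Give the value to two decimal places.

176.80°F

Let F be the Fahrenheit reading. The kelvin reading is K = 5/9·F + 255.372.
Require K = 2·F: 5/9·F + 255.372 = 2·F.
(-13/9)·F = -255.372  ⇒  F = 176.80.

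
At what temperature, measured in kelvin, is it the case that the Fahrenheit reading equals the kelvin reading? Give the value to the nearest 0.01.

574.59 K

Let K be the kelvin reading. The Fahrenheit reading is F = 1.8·K - 459.67.
Set F = K: 1.8·K - 459.67 = K.
(0.8)·K = 459.67  ⇒  K = 574.59.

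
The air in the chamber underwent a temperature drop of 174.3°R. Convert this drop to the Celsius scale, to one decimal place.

96.8°C

Only the scale ratio 5/9 matters for a change in temperature.
174.3 × 5/9 = 96.8.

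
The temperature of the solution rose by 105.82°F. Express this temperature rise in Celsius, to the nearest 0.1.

An interval of 1°F corresponds to 5/9°C.
105.82 × 5/9 = 58.8.

58.8°C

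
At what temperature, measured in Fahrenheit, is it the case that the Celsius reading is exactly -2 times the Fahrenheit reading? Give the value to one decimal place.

7.0°F

Let F be the Fahrenheit reading. The Celsius reading is C = 5/9·F - 17.7778.
Require C = -2·F: 5/9·F - 17.7778 = -2·F.
(23/9)·F = 17.7778  ⇒  F = 7.0.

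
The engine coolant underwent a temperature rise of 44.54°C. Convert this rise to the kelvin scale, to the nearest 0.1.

Celsius and kelvin degrees are the same size, so the interval is unchanged: 44.5.

44.5 K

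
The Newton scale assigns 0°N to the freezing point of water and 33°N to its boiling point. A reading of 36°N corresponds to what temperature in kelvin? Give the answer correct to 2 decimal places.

Linear interpolation between the fixed points: C = (36 - 0) × 100 / (33 - 0) = 109.0909°C.
Then 109.0909 + 273.15 = 382.24 K.

382.24 K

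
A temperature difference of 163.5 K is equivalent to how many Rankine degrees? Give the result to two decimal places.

An interval of 1 K corresponds to 1.8°R.
163.5 × 1.8 = 294.30.

294.30°R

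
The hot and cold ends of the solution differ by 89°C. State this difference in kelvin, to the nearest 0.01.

Celsius and kelvin degrees are the same size, so the interval is unchanged: 89.00.

89.00 K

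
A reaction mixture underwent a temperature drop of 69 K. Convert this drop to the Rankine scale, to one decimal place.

124.2°R

Only the scale ratio 1.8 matters for a change in temperature.
69 × 1.8 = 124.2.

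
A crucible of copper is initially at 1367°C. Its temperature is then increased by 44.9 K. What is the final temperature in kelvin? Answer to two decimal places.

1685.05 K

The 44.9 K change is an interval; Kelvin and Celsius degrees are the same size, so ΔC = +44.9°C.
Final Celsius temperature: 1367.0000 + 44.9000 = 1411.9000°C.
In kelvin: 1411.9000 + 273.15 = 1685.05 K.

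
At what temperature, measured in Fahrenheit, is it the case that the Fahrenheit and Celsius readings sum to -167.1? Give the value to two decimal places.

-95.99°F

Let F be the Fahrenheit reading. The Celsius reading is C = 5/9·F - 17.7778.
Require F + C = -167.1: (14/9)·F - 17.7778 = -167.1.
F = (-167.1 + 17.7778) / (14/9) = -95.99.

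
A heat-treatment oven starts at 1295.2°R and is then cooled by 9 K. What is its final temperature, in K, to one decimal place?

710.6 K

Initial temperature in Celsius: (1295.2 - 491.67) × 5/9 = 446.4056°C.
The 9 K change is an interval; Kelvin and Celsius degrees are the same size, so ΔC = -9°C.
Final Celsius temperature: 446.4056 - 9.0000 = 437.4056°C.
In kelvin: 437.4056 + 273.15 = 710.6 K.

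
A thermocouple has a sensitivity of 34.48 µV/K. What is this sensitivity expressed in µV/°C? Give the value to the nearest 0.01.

Since only a temperature interval is involved, the additive offset between the scales drops out.
A change of 1°C is a change of 1 K, so per °C the value is 34.48 × 1 = 34.48.

34.48 µV/°C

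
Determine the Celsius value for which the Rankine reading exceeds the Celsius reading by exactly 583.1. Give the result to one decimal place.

Let C be the Celsius reading. The Rankine reading is R = 1.8·C + 491.67.
Require R - C = 583.1: (0.8)·C + 491.67 = 583.1.
C = (583.1 - 491.67) / (0.8) = 114.3.

114.3°C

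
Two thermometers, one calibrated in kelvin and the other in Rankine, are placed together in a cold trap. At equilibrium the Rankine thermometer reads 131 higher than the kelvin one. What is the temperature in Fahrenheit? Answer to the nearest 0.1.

-164.9°F

Let x be the kelvin reading; then the Rankine reading is 1.8·x.
(1.8·x) - x = 131  ⇒  (0.8)·x = 131  ⇒  x = 163.7500 K.
In Celsius: 163.75 - 273.15 = -109.4000°C.
In Fahrenheit: -109.4000 × 1.8 + 32 = -164.9°F.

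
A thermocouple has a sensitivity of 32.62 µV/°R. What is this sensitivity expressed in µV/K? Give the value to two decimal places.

58.72 µV/K

Since only a temperature interval is involved, the additive offset between the scales drops out.
A change of 1 K is a change of 1.8°R, so per K the value is 32.62 × 1.8 = 58.72.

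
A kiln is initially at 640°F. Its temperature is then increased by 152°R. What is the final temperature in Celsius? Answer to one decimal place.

422.2°C

Initial temperature in Celsius: (640 - 32) × 5/9 = 337.7778°C.
The 152°R change is an interval, so only the factor 5/9 applies: +152 × 5/9 = +84.4444°C.
Final Celsius temperature: 337.7778 + 84.4444 = 422.2222°C.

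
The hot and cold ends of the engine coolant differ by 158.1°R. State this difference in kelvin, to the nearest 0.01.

87.83 K

An interval of 1°R corresponds to 5/9 K.
158.1 × 5/9 = 87.83.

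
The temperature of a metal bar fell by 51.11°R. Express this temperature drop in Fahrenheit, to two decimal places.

51.11°F

Rankine and Fahrenheit degrees are the same size, so the interval is unchanged: 51.11.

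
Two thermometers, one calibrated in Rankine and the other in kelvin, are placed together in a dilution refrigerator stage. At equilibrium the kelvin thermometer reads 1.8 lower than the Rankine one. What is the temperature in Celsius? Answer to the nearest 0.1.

Let x be the Rankine reading; then the kelvin reading is 5/9·x.
(5/9·x) - x = -1.8  ⇒  (-4/9)·x = -1.8  ⇒  x = 4.0500°R.
In Celsius: (4.05 - 491.67) × 5/9 = -270.9°C.

-270.9°C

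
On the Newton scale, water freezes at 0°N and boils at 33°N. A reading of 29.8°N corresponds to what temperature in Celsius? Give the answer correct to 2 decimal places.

90.30°C

Linear interpolation between the fixed points: C = (29.8 - 0) × 100 / (33 - 0) = 90.3030°C.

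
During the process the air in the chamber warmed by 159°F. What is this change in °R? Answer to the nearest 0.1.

159.0°R

Fahrenheit and Rankine degrees are the same size, so the interval is unchanged: 159.0.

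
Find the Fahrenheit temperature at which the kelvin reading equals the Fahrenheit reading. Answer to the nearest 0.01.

Let F be the Fahrenheit reading. The kelvin reading is K = 5/9·F + 255.372.
Set K = F: 5/9·F + 255.372 = F.
(-4/9)·F = -255.372  ⇒  F = 574.59.

574.59°F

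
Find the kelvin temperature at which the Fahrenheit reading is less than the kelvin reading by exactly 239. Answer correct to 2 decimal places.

275.84 K

Let K be the kelvin reading. The Fahrenheit reading is F = 1.8·K - 459.67.
Require F - K = -239: (0.8)·K - 459.67 = -239.
K = (-239 + 459.67) / (0.8) = 275.84.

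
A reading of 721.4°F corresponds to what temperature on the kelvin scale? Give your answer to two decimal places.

656.15 K

In Celsius: (721.4 - 32) × 5/9 = 383.0000°C.
In kelvin: 383.0000 + 273.15 = 656.15 K.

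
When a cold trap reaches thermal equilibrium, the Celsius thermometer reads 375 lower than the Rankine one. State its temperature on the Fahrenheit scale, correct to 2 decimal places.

Let x be the Rankine reading; then the Celsius reading is 5/9·x - 273.15.
(5/9·x - 273.15) - x = -375  ⇒  (-4/9)·x = -101.85  ⇒  x = 229.1625°R.
In Celsius: (229.1625 - 491.67) × 5/9 = -145.8375°C.
In Fahrenheit: -145.8375 × 1.8 + 32 = -230.51°F.

-230.51°F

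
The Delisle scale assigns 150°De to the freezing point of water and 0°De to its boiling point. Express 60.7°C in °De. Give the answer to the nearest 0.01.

58.95°De

Linearly onto the Delisle scale: 150 + (60.7000 / 100) × (0 - 150) = 58.95°De.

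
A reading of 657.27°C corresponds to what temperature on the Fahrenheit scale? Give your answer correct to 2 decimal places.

1215.09°F

In Fahrenheit: 657.2700 × 1.8 + 32 = 1215.09°F.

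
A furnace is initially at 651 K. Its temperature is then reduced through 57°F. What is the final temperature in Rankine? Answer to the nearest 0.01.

1114.80°R

Initial temperature in Celsius: 651 - 273.15 = 377.8500°C.
The 57°F change is an interval, so only the factor 5/9 applies: -57 × 5/9 = -31.6667°C.
Final Celsius temperature: 377.8500 - 31.6667 = 346.1833°C.
In Rankine: 346.1833 × 1.8 + 491.67 = 1114.80°R.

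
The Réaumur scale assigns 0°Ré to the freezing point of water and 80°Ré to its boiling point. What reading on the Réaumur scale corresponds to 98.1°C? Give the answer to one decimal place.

78.5°Ré

Linearly onto the Réaumur scale: 0 + (98.1000 / 100) × (80 - 0) = 78.5°Ré.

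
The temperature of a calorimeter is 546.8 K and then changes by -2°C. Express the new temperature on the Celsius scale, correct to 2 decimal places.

Initial temperature in Celsius: 546.8 - 273.15 = 273.6500°C.
Final Celsius temperature: 273.6500 - 2.0000 = 271.6500°C.

271.65°C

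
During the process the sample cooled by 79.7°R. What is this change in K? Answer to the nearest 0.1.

44.3 K

For a temperature interval the offset drops out; only the factor 5/9 applies.
79.7 × 5/9 = 44.3.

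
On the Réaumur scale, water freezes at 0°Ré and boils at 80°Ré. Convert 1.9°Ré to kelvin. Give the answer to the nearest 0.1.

275.5 K

Linear interpolation between the fixed points: C = (1.9 - 0) × 100 / (80 - 0) = 2.3750°C.
Then 2.3750 + 273.15 = 275.5 K.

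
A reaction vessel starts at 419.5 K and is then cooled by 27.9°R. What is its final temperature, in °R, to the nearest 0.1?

727.2°R

Initial temperature in Celsius: 419.5 - 273.15 = 146.3500°C.
The 27.9°R change is an interval, so only the factor 5/9 applies: -27.9 × 5/9 = -15.5000°C.
Final Celsius temperature: 146.3500 - 15.5000 = 130.8500°C.
In Rankine: 130.8500 × 1.8 + 491.67 = 727.2°R.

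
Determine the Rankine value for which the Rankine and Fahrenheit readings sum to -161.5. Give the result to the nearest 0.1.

Let R be the Rankine reading. The Fahrenheit reading is F = 1·R - 459.67.
Require R + F = -161.5: (2)·R - 459.67 = -161.5.
R = (-161.5 + 459.67) / (2) = 149.1.

149.1°R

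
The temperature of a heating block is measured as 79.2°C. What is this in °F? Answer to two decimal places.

In Fahrenheit: 79.2000 × 1.8 + 32 = 174.56°F.

174.56°F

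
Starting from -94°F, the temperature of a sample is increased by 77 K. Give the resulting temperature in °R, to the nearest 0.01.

504.27°R

Initial temperature in Celsius: (-94 - 32) × 5/9 = -70.0000°C.
The 77 K change is an interval; Kelvin and Celsius degrees are the same size, so ΔC = +77°C.
Final Celsius temperature: -70.0000 + 77.0000 = 7.0000°C.
In Rankine: 7.0000 × 1.8 + 491.67 = 504.27°R.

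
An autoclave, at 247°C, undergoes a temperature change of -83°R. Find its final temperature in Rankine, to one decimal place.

The 83°R change is an interval, so only the factor 5/9 applies: -83 × 5/9 = -46.1111°C.
Final Celsius temperature: 247.0000 - 46.1111 = 200.8889°C.
In Rankine: 200.8889 × 1.8 + 491.67 = 853.3°R.

853.3°R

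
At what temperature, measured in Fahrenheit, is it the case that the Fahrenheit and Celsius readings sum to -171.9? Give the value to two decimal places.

Let F be the Fahrenheit reading. The Celsius reading is C = 5/9·F - 17.7778.
Require F + C = -171.9: (14/9)·F - 17.7778 = -171.9.
F = (-171.9 + 17.7778) / (14/9) = -99.08.

-99.08°F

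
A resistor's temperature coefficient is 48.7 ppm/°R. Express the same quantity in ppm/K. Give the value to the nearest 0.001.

Since only a temperature interval is involved, the additive offset between the scales drops out.
A change of 1 K is a change of 1.8°R, so per K the value is 48.7 × 1.8 = 87.660.

87.660 ppm/K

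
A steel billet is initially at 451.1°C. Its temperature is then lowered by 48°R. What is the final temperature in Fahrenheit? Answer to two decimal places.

The 48°R change is an interval, so only the factor 5/9 applies: -48 × 5/9 = -26.6667°C.
Final Celsius temperature: 451.1000 - 26.6667 = 424.4333°C.
In Fahrenheit: 424.4333 × 1.8 + 32 = 795.98°F.

795.98°F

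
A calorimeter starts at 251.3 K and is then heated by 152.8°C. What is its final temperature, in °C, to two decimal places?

130.95°C

Initial temperature in Celsius: 251.3 - 273.15 = -21.8500°C.
Final Celsius temperature: -21.8500 + 152.8000 = 130.9500°C.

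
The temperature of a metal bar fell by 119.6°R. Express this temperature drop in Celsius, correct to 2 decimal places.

For a temperature interval the offset drops out; only the factor 5/9 applies.
119.6 × 5/9 = 66.44.

66.44°C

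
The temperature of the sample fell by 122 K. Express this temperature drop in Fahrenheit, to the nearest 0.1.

219.6°F

An interval of 1 K corresponds to 1.8°F.
122 × 1.8 = 219.6.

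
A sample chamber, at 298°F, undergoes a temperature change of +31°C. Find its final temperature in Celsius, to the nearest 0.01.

178.78°C

Initial temperature in Celsius: (298 - 32) × 5/9 = 147.7778°C.
Final Celsius temperature: 147.7778 + 31.0000 = 178.7778°C.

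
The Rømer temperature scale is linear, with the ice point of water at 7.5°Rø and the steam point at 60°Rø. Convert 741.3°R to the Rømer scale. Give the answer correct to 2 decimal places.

First in Celsius: (741.3 - 491.67) × 5/9 = 138.6833°C.
Linearly onto the Rømer scale: 7.5 + (138.6833 / 100) × (60 - 7.5) = 80.31°Rø.

80.31°Rø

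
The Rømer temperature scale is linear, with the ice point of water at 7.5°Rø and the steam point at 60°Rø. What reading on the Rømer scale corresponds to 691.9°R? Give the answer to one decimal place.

First in Celsius: (691.9 - 491.67) × 5/9 = 111.2389°C.
Linearly onto the Rømer scale: 7.5 + (111.2389 / 100) × (60 - 7.5) = 65.9°Rø.

65.9°Rø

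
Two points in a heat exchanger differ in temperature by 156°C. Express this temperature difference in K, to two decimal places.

Celsius and kelvin degrees are the same size, so the interval is unchanged: 156.00.

156.00 K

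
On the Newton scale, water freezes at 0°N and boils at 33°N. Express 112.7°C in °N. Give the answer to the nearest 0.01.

37.19°N

Linearly onto the Newton scale: 0 + (112.7000 / 100) × (33 - 0) = 37.19°N.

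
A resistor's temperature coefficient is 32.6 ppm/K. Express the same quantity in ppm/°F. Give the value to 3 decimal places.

18.111 ppm/°F

Since only a temperature interval is involved, the additive offset between the scales drops out.
A change of 1°F is a change of 5/9 K, so per °F the value is 32.6 × 5/9 = 18.111.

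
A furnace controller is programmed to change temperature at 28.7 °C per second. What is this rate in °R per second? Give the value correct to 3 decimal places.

51.660 °R/second

The quantity depends on a temperature interval, so only the ratio of degree sizes applies; the offset between the scales is irrelevant.
A change of 1°C is a change of 1.8°R, so 28.7 × 1.8 = 51.660.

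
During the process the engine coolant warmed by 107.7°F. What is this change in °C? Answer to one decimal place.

An interval of 1°F corresponds to 5/9°C.
107.7 × 5/9 = 59.8.

59.8°C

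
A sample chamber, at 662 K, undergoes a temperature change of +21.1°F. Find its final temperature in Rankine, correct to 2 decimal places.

1212.70°R

Initial temperature in Celsius: 662 - 273.15 = 388.8500°C.
The 21.1°F change is an interval, so only the factor 5/9 applies: +21.1 × 5/9 = +11.7222°C.
Final Celsius temperature: 388.8500 + 11.7222 = 400.5722°C.
In Rankine: 400.5722 × 1.8 + 491.67 = 1212.70°R.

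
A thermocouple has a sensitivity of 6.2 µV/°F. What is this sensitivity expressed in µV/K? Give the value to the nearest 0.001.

11.160 µV/K

Since only a temperature interval is involved, the additive offset between the scales drops out.
A change of 1 K is a change of 1.8°F, so per K the value is 6.2 × 1.8 = 11.160.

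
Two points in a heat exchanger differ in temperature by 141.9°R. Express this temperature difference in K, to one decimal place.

Only the scale ratio 5/9 matters for a change in temperature.
141.9 × 5/9 = 78.8.

78.8 K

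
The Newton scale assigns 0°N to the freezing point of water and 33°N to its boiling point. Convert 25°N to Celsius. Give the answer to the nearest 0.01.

Linear interpolation between the fixed points: C = (25 - 0) × 100 / (33 - 0) = 75.7576°C.

75.76°C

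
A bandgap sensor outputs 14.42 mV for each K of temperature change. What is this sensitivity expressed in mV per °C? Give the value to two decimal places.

Since only a temperature interval is involved, the additive offset between the scales drops out.
A change of 1°C is a change of 1 K, so per °C the value is 14.42 × 1 = 14.42.

14.42 mV per °C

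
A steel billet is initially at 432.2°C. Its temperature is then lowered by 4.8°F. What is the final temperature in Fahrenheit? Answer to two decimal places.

805.16°F

The 4.8°F change is an interval, so only the factor 5/9 applies: -4.8 × 5/9 = -2.6667°C.
Final Celsius temperature: 432.2000 - 2.6667 = 429.5333°C.
In Fahrenheit: 429.5333 × 1.8 + 32 = 805.16°F.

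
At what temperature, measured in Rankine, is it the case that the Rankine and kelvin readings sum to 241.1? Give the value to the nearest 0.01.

154.99°R

Let R be the Rankine reading. The kelvin reading is K = 5/9·R.
Require R + K = 241.1: (14/9)·R = 241.1.
R = (241.1) / (14/9) = 154.99.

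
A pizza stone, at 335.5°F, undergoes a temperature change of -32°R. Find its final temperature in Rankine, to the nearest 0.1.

763.2°R

Initial temperature in Celsius: (335.5 - 32) × 5/9 = 168.6111°C.
The 32°R change is an interval, so only the factor 5/9 applies: -32 × 5/9 = -17.7778°C.
Final Celsius temperature: 168.6111 - 17.7778 = 150.8333°C.
In Rankine: 150.8333 × 1.8 + 491.67 = 763.2°R.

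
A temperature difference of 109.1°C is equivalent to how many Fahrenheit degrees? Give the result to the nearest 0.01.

For a temperature interval the offset drops out; only the factor 1.8 applies.
109.1 × 1.8 = 196.38.

196.38°F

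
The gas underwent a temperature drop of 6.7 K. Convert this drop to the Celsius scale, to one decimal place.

Kelvin and Celsius degrees are the same size, so the interval is unchanged: 6.7.

6.7°C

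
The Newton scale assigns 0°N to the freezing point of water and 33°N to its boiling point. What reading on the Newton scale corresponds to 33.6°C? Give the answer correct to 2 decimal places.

Linearly onto the Newton scale: 0 + (33.6000 / 100) × (33 - 0) = 11.09°N.

11.09°N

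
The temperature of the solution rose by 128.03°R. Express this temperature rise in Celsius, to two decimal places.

71.13°C

Only the scale ratio 5/9 matters for a change in temperature.
128.03 × 5/9 = 71.13.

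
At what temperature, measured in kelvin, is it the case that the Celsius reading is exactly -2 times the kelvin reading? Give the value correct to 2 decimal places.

Let K be the kelvin reading. The Celsius reading is C = 1·K - 273.15.
Require C = -2·K: 1·K - 273.15 = -2·K.
(3)·K = 273.15  ⇒  K = 91.05.

91.05 K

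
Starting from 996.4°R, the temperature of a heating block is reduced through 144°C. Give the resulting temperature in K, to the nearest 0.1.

Initial temperature in Celsius: (996.4 - 491.67) × 5/9 = 280.4056°C.
Final Celsius temperature: 280.4056 - 144.0000 = 136.4056°C.
In kelvin: 136.4056 + 273.15 = 409.6 K.

409.6 K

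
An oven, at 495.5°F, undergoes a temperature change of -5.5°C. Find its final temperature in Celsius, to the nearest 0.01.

252.00°C

Initial temperature in Celsius: (495.5 - 32) × 5/9 = 257.5000°C.
Final Celsius temperature: 257.5000 - 5.5000 = 252.0000°C.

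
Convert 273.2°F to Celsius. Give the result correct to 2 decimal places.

134.00°C

In Celsius: (273.2 - 32) × 5/9 = 134.0000°C.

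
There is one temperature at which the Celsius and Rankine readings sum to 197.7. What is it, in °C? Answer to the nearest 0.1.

Let C be the Celsius reading. The Rankine reading is R = 1.8·C + 491.67.
Require C + R = 197.7: (2.8)·C + 491.67 = 197.7.
C = (197.7 - 491.67) / (2.8) = -105.0.

-105.0°C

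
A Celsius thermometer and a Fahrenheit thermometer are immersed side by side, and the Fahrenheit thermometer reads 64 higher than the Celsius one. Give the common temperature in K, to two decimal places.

313.15 K

Let x be the Celsius reading; then the Fahrenheit reading is 1.8·x + 32.
(1.8·x + 32) - x = 64  ⇒  (0.8)·x = 32  ⇒  x = 40.0000°C.
In kelvin: 40.0000 + 273.15 = 313.15 K.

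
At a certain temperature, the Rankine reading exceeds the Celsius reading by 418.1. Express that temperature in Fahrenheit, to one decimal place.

Let x be the Rankine reading; then the Celsius reading is 5/9·x - 273.15.
(5/9·x - 273.15) - x = -418.1  ⇒  (-4/9)·x = -144.95  ⇒  x = 326.1375°R.
In Celsius: (326.1375 - 491.67) × 5/9 = -91.9625°C.
In Fahrenheit: -91.9625 × 1.8 + 32 = -133.5°F.

-133.5°F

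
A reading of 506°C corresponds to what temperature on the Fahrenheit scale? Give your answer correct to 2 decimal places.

In Fahrenheit: 506.0000 × 1.8 + 32 = 942.80°F.

942.80°F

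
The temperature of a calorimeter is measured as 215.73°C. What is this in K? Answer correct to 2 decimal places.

In kelvin: 215.7300 + 273.15 = 488.88 K.

488.88 K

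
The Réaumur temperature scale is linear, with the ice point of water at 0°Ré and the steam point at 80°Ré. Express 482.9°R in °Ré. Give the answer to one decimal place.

-3.9°Ré

First in Celsius: (482.9 - 491.67) × 5/9 = -4.8722°C.
Linearly onto the Réaumur scale: 0 + (-4.8722 / 100) × (80 - 0) = -3.9°Ré.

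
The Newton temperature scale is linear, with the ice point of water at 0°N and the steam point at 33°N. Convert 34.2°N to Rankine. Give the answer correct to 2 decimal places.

678.22°R

Linear interpolation between the fixed points: C = (34.2 - 0) × 100 / (33 - 0) = 103.6364°C.
Then 103.6364 × 1.8 + 491.67 = 678.22°R.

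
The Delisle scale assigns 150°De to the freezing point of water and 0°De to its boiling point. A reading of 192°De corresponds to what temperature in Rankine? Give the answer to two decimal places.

441.27°R

Linear interpolation between the fixed points: C = (192 - 150) × 100 / (0 - 150) = -28.0000°C.
Then -28.0000 × 1.8 + 491.67 = 441.27°R.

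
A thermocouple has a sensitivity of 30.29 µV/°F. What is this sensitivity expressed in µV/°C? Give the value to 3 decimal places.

Since only a temperature interval is involved, the additive offset between the scales drops out.
A change of 1°C is a change of 1.8°F, so per °C the value is 30.29 × 1.8 = 54.522.

54.522 µV/°C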